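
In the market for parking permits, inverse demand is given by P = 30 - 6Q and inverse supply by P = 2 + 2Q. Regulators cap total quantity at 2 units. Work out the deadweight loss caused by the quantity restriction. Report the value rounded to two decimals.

Without the quota, 30 - 6Q = 2 + 2Q gives Q* = 3.5.
At Q = 2 the demand price is 30 - 6(2) = 18 and the supply price is 2 + 2(2) = 6.
Deadweight loss is the triangle between the curves from 2 to 3.5: (1/2)(18 - 6)(3.5 - 2) = 9.

9.00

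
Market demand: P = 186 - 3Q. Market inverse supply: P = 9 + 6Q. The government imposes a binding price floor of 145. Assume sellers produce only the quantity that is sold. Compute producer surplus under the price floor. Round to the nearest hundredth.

Free-market equilibrium: 186 - 3Q = 9 + 6Q gives Q* = 19.6667, P* = 127.
At P = 145, buyers demand (186 - 145)/3 = 13.6667 while sellers would supply more, so the quantity traded is 13.6667 at price 145.
The supply price at Q = 13.6667 is 91. PS is the trapezoid between 145 and supply over [0, 13.6667]: (1/2)[(145 - 9) + (145 - 91)](13.6667) = 1298.3333.

1298.33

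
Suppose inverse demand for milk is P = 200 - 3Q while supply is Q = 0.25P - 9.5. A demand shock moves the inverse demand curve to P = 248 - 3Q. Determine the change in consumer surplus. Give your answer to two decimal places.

546.61

Rewriting supply in inverse form: P = 38 + 4Q.
Initial equilibrium: Q_0 = 23.1429, P_0 = 130.5714; CS_0 = (1/2)(23.1429)(69.4286) = 803.3878, PS_0 = (1/2)(23.1429)(92.5714) = 1071.1837.
New equilibrium: 248 - 3Q = 38 + 4Q gives Q_1 = 30, P_1 = 158; CS_1 = 1350, PS_1 = 1800.
Change in consumer surplus = 1350 - 803.3878 = 546.6122.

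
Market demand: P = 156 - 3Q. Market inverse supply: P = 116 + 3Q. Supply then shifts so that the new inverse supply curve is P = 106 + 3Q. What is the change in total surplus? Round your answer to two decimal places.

Initial equilibrium: Q_0 = 6.6667, P_0 = 136; CS_0 = (1/2)(6.6667)(20) = 66.6667, PS_0 = (1/2)(6.6667)(20) = 66.6667.
New equilibrium: 156 - 3Q = 106 + 3Q gives Q_1 = 8.3333, P_1 = 131; CS_1 = 104.1667, PS_1 = 104.1667.
Change in total surplus = (104.1667 + 104.1667) - (66.6667 + 66.6667) = 75.

75.00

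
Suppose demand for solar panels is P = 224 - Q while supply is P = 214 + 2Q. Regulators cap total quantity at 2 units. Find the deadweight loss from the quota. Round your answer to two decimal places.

Without the quota, 224 - Q = 214 + 2Q gives Q* = 3.3333.
At Q = 2 the demand price is 224 - (2) = 222 and the supply price is 214 + 2(2) = 218.
Deadweight loss is the triangle between the curves from 2 to 3.3333: (1/2)(222 - 218)(3.3333 - 2) = 2.6667.

2.67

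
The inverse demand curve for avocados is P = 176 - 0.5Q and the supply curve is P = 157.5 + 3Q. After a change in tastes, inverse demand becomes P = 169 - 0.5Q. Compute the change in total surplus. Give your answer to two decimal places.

-30.00

Initial equilibrium: Q_0 = 5.2857, P_0 = 173.3571; CS_0 = (1/2)(5.2857)(2.6429) = 6.9847, PS_0 = (1/2)(5.2857)(15.8571) = 41.9082.
New equilibrium: 169 - 0.5Q = 157.5 + 3Q gives Q_1 = 3.2857, P_1 = 167.3571; CS_1 = 2.699, PS_1 = 16.1939.
Change in total surplus = (2.699 + 16.1939) - (6.9847 + 41.9082) = -30.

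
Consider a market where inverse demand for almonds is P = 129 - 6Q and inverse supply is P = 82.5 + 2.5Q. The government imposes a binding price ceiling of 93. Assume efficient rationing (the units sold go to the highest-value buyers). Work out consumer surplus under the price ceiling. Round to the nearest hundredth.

98.28

Without the control, 129 - 6Q = 82.5 + 2.5Q so Q* = 5.4706 and P* = 96.1765.
At P = 93, sellers supply (93 - 82.5)/2.5 = 4.2 while buyers want more, so the quantity traded is 4.2 at price 93.
The demand price at Q = 4.2 is 103.8. CS is the trapezoid between demand and 93 over [0, 4.2]: (1/2)[(129 - 93) + (103.8 - 93)](4.2) = 98.28.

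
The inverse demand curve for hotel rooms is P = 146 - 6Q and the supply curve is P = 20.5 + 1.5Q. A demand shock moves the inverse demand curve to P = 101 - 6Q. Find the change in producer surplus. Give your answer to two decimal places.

-123.60

Initial equilibrium: Q_0 = 16.7333, P_0 = 45.6; CS_0 = (1/2)(16.7333)(100.4) = 840.0133, PS_0 = (1/2)(16.7333)(25.1) = 210.0033.
New equilibrium: 101 - 6Q = 20.5 + 1.5Q gives Q_1 = 10.7333, P_1 = 36.6; CS_1 = 345.6133, PS_1 = 86.4033.
Change in producer surplus = 86.4033 - 210.0033 = -123.6.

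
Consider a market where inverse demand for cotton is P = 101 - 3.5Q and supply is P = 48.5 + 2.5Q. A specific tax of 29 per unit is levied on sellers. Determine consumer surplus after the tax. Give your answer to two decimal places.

26.85

Without the tax, 101 - 3.5Q = 48.5 + 2.5Q so Q* = 8.75 and P* = 70.375.
With the tax, sellers need 29 more per unit: 101 - 3.5Q = 48.5 + 2.5Q + 29, so Q_t = 3.9167. Buyers pay P_b = 87.2917; sellers receive P_s = P_b - 29 = 58.2917.
Consumer surplus is the triangle under demand above P_b: (1/2)(3.9167)(101 - 87.2917) = 26.8455.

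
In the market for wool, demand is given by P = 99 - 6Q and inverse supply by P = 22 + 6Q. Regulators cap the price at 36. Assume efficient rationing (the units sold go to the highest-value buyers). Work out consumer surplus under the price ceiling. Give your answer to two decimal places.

130.67

Free-market equilibrium: 99 - 6Q = 22 + 6Q gives Q* = 6.4167, P* = 60.5.
At the ceiling price 36, quantity supplied is (36 - 22)/6 = 2.3333; supply is the short side, so Q = 2.3333 trades at P = 36.
The demand price at Q = 2.3333 is 85. CS is the trapezoid between demand and 36 over [0, 2.3333]: (1/2)[(99 - 36) + (85 - 36)](2.3333) = 130.6667.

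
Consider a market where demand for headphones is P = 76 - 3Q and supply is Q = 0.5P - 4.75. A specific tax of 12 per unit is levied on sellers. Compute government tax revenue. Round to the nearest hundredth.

Rewriting supply in inverse form: P = 9.5 + 2Q.
Without the tax, 76 - 3Q = 9.5 + 2Q so Q* = 13.3 and P* = 36.1.
With the tax, sellers need 12 more per unit: 76 - 3Q = 9.5 + 2Q + 12, so Q_t = 10.9. Buyers pay P_b = 43.3; sellers receive P_s = P_b - 12 = 31.3.
Revenue is the tax times quantity traded: 12 x 10.9 = 130.8.

130.80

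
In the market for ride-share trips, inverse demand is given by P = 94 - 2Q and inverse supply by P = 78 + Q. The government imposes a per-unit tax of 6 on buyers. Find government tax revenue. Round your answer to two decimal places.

Without the tax, 94 - 2Q = 78 + Q so Q* = 5.3333 and P* = 83.3333.
With the tax, buyers' net willingness to pay falls by 6: (94 - 6) - 2Q = 78 + Q, so Q_t = 3.3333. Buyers pay P_b = 87.3333; sellers receive P_s = P_b - 6 = 81.3333.
Revenue is the tax times quantity traded: 6 x 3.3333 = 20.

20.00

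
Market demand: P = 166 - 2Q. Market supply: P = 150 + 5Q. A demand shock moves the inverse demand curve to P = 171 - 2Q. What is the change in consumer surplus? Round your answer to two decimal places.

Initial equilibrium: Q_0 = 2.2857, P_0 = 161.4286; CS_0 = (1/2)(2.2857)(4.5714) = 5.2245, PS_0 = (1/2)(2.2857)(11.4286) = 13.0612.
New equilibrium: 171 - 2Q = 150 + 5Q gives Q_1 = 3, P_1 = 165; CS_1 = 9, PS_1 = 22.5.
Change in consumer surplus = 9 - 5.2245 = 3.7755.

3.78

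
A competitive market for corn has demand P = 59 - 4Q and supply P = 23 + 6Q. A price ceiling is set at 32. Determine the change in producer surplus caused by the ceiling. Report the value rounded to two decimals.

Without the control, 59 - 4Q = 23 + 6Q so Q* = 3.6 and P* = 44.6.
At P = 32, sellers supply (32 - 23)/6 = 1.5 while buyers want more, so the quantity traded is 1.5 at price 32.
PS goes from (1/2)(3.6)(21.6) = 38.88 to 6.75 (computed as (32 - 23)(1.5) - (1/2)(6)(1.5)^2), a change of -32.13.

-32.13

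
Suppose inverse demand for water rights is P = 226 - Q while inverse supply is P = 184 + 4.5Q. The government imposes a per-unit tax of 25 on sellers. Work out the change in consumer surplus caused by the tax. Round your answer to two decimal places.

Pre-tax equilibrium: 226 - Q = 184 + 4.5Q gives Q* = 7.6364, P* = 218.3636.
With the tax, sellers need 25 more per unit: 226 - Q = 184 + 4.5Q + 25, so Q_t = 3.0909. Buyers pay P_b = 222.9091; sellers receive P_s = P_b - 25 = 197.9091.
Consumers lose the trapezoid between P* and P_b out to Q_t plus the triangle from Q_t to Q*: change in CS = 4.7769 - 29.157 = -24.3802.

-24.38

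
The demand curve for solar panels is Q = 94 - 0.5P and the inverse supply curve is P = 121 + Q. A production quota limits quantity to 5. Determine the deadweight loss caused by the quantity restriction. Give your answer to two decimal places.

Rewriting demand in inverse form: P = 188 - 2Q.
Without the quota, 188 - 2Q = 121 + Q gives Q* = 22.3333.
At Q = 5 the demand price is 188 - 2(5) = 178 and the supply price is 121 + (5) = 126.
Deadweight loss is the triangle between the curves from 5 to 22.3333: (1/2)(178 - 126)(22.3333 - 5) = 450.6667.

450.67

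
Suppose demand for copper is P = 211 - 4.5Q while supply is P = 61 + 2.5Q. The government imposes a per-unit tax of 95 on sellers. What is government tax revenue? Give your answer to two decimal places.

746.43

Without the tax, 211 - 4.5Q = 61 + 2.5Q so Q* = 21.4286 and P* = 114.5714.
A tax on sellers shifts supply up by 95: 211 - 4.5Q = 61 + 2.5Q + 95, so Q_t = 7.8571. Buyers pay P_b = 175.6429; sellers receive P_s = P_b - 95 = 80.6429.
Tax revenue = t x Q_t = 95 x 7.8571 = 746.4286.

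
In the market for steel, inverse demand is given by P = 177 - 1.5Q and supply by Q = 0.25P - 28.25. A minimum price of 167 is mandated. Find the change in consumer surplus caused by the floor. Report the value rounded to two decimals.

Rewriting supply in inverse form: P = 113 + 4Q.
Without the control, 177 - 1.5Q = 113 + 4Q so Q* = 11.6364 and P* = 159.5455.
At P = 167, buyers demand (177 - 167)/1.5 = 6.6667 while sellers would supply more, so the quantity traded is 6.6667 at price 167.
CS goes from (1/2)(11.6364)(17.4545) = 101.5537 to 33.3333 (computed as (177 - 167)(6.6667) - (1/2)(1.5)(6.6667)^2), a change of -68.2204.

-68.22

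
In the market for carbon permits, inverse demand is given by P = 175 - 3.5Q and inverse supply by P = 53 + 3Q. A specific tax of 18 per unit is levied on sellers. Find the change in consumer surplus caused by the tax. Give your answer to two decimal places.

-168.50

Pre-tax equilibrium: 175 - 3.5Q = 53 + 3Q gives Q* = 18.7692, P* = 109.3077.
A tax on sellers shifts supply up by 18: 175 - 3.5Q = 53 + 3Q + 18, so Q_t = 16. Buyers pay P_b = 119; sellers receive P_s = P_b - 18 = 101.
CS falls from (1/2)(18.7692)(65.6923) = 616.497 to (1/2)(16)(56) = 448, a change of -168.497.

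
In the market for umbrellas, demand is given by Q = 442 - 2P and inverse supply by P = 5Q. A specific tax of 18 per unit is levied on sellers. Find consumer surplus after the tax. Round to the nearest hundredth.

Rewriting demand in inverse form: P = 221 - 0.5Q.
Pre-tax equilibrium: 221 - 0.5Q = 5Q gives Q* = 40.1818, P* = 200.9091.
A tax on sellers shifts supply up by 18: 221 - 0.5Q = 5Q + 18, so Q_t = 36.9091. Buyers pay P_b = 202.5455; sellers receive P_s = P_b - 18 = 184.5455.
Consumer surplus is the triangle under demand above P_b: (1/2)(36.9091)(221 - 202.5455) = 340.5702.

340.57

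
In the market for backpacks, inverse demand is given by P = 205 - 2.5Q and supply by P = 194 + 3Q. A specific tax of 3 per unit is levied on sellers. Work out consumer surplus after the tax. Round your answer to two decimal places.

2.64

Pre-tax equilibrium: 205 - 2.5Q = 194 + 3Q gives Q* = 2, P* = 200.
A tax on sellers shifts supply up by 3: 205 - 2.5Q = 194 + 3Q + 3, so Q_t = 1.4545. Buyers pay P_b = 201.3636; sellers receive P_s = P_b - 3 = 198.3636.
Consumer surplus is the triangle under demand above P_b: (1/2)(1.4545)(205 - 201.3636) = 2.6446.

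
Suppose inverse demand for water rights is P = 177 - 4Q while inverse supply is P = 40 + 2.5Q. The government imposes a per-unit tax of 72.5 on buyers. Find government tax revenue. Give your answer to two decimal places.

719.42

Pre-tax equilibrium: 177 - 4Q = 40 + 2.5Q gives Q* = 21.0769, P* = 92.6923.
A tax on buyers shifts demand down by 72.5: (177 - 72.5) - 4Q = 40 + 2.5Q, so Q_t = 9.9231. Buyers pay P_b = 137.3077; sellers receive P_s = P_b - 72.5 = 64.8077.
Revenue is the tax times quantity traded: 72.5 x 9.9231 = 719.4231.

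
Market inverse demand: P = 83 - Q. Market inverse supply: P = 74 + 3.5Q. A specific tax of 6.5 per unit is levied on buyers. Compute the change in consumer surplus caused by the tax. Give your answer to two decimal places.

-1.85

Without the tax, 83 - Q = 74 + 3.5Q so Q* = 2 and P* = 81.
A tax on buyers shifts demand down by 6.5: (83 - 6.5) - Q = 74 + 3.5Q, so Q_t = 0.5556. Buyers pay P_b = 82.4444; sellers receive P_s = P_b - 6.5 = 75.9444.
Consumers lose the trapezoid between P* and P_b out to Q_t plus the triangle from Q_t to Q*: change in CS = 0.1543 - 2 = -1.8457.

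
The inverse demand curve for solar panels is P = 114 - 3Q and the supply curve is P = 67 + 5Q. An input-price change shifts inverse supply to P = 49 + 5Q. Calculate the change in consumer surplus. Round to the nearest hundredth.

Initial equilibrium: Q_0 = 5.875, P_0 = 96.375; CS_0 = (1/2)(5.875)(17.625) = 51.7734, PS_0 = (1/2)(5.875)(29.375) = 86.2891.
New equilibrium: 114 - 3Q = 49 + 5Q gives Q_1 = 8.125, P_1 = 89.625; CS_1 = 99.0234, PS_1 = 165.0391.
Change in consumer surplus = 99.0234 - 51.7734 = 47.25.

47.25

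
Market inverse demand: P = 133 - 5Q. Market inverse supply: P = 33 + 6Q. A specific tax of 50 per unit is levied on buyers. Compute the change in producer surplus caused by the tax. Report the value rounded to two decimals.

-185.95

Without the tax, 133 - 5Q = 33 + 6Q so Q* = 9.0909 and P* = 87.5455.
With the tax, buyers' net willingness to pay falls by 50: (133 - 50) - 5Q = 33 + 6Q, so Q_t = 4.5455. Buyers pay P_b = 110.2727; sellers receive P_s = P_b - 50 = 60.2727.
Producers lose the trapezoid between P_s and P* out to Q_t plus the triangle from Q_t to Q*: change in PS = 61.9835 - 247.9339 = -185.9504.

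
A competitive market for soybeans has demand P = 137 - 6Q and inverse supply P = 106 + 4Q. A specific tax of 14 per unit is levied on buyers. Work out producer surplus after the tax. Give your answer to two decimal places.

Pre-tax equilibrium: 137 - 6Q = 106 + 4Q gives Q* = 3.1, P* = 118.4.
With the tax, buyers' net willingness to pay falls by 14: (137 - 14) - 6Q = 106 + 4Q, so Q_t = 1.7. Buyers pay P_b = 126.8; sellers receive P_s = P_b - 14 = 112.8.
PS = (1/2)(Q_t)(P_s - 106) = (1/2)(1.7)(6.8) = 5.78.

5.78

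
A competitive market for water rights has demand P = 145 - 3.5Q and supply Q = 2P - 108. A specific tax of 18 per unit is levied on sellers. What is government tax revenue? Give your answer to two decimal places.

328.50

Rewriting supply in inverse form: P = 54 + 0.5Q.
Without the tax, 145 - 3.5Q = 54 + 0.5Q so Q* = 22.75 and P* = 65.375.
With the tax, sellers need 18 more per unit: 145 - 3.5Q = 54 + 0.5Q + 18, so Q_t = 18.25. Buyers pay P_b = 81.125; sellers receive P_s = P_b - 18 = 63.125.
Tax revenue = t x Q_t = 18 x 18.25 = 328.5.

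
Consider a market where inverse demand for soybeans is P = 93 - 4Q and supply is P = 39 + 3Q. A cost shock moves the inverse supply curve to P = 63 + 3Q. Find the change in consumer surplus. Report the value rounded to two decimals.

-82.29

Initial equilibrium: Q_0 = 7.7143, P_0 = 62.1429; CS_0 = (1/2)(7.7143)(30.8571) = 119.0204, PS_0 = (1/2)(7.7143)(23.1429) = 89.2653.
New equilibrium: 93 - 4Q = 63 + 3Q gives Q_1 = 4.2857, P_1 = 75.8571; CS_1 = 36.7347, PS_1 = 27.551.
Change in consumer surplus = 36.7347 - 119.0204 = -82.2857.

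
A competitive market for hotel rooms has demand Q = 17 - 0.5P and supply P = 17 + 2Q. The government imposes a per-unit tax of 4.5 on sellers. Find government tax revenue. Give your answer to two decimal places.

14.06

Rewriting demand in inverse form: P = 34 - 2Q.
Without the tax, 34 - 2Q = 17 + 2Q so Q* = 4.25 and P* = 25.5.
A tax on sellers shifts supply up by 4.5: 34 - 2Q = 17 + 2Q + 4.5, so Q_t = 3.125. Buyers pay P_b = 27.75; sellers receive P_s = P_b - 4.5 = 23.25.
Revenue is the tax times quantity traded: 4.5 x 3.125 = 14.0625.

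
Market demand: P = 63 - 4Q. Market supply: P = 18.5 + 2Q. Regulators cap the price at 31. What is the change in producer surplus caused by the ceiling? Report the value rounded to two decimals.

Free-market equilibrium: 63 - 4Q = 18.5 + 2Q gives Q* = 7.4167, P* = 33.3333.
At the ceiling price 31, quantity supplied is (31 - 18.5)/2 = 6.25; supply is the short side, so Q = 6.25 trades at P = 31.
PS goes from (1/2)(7.4167)(14.8333) = 55.0069 to 39.0625 (computed as (31 - 18.5)(6.25) - (1/2)(2)(6.25)^2), a change of -15.9444.

-15.94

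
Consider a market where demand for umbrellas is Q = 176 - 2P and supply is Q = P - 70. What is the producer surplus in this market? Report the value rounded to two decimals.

Rewriting demand in inverse form: P = 88 - 0.5Q.
Rewriting supply in inverse form: P = 70 + Q.
Equilibrium: 88 - 0.5Q = 70 + Q, so Q* = 12 and P* = 82.
Producer surplus is the triangle above supply below P*: (1/2)(12)(82 - 70) = (1/2)(12)(12) = 72.

72.00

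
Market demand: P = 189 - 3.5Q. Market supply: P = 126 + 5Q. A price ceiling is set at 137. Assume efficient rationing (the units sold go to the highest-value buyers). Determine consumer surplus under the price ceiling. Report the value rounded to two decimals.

Without the control, 189 - 3.5Q = 126 + 5Q so Q* = 7.4118 and P* = 163.0588.
At the ceiling price 137, quantity supplied is (137 - 126)/5 = 2.2; supply is the short side, so Q = 2.2 trades at P = 137.
The demand price at Q = 2.2 is 181.3. CS is the trapezoid between demand and 137 over [0, 2.2]: (1/2)[(189 - 137) + (181.3 - 137)](2.2) = 105.93.

105.93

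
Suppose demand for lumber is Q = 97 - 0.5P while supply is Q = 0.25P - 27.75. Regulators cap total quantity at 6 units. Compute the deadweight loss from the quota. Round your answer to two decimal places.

Rewriting demand in inverse form: P = 194 - 2Q.
Rewriting supply in inverse form: P = 111 + 4Q.
Without the quota, 194 - 2Q = 111 + 4Q gives Q* = 13.8333.
At Q = 6 the demand price is 194 - 2(6) = 182 and the supply price is 111 + 4(6) = 135.
Deadweight loss is the triangle between the curves from 6 to 13.8333: (1/2)(182 - 135)(13.8333 - 6) = 184.0833.

184.08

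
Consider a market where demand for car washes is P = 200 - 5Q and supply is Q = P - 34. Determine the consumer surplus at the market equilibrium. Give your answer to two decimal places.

1913.61

Rewriting supply in inverse form: P = 34 + Q.
Equilibrium: 200 - 5Q = 34 + Q, so Q* = 27.6667 and P* = 61.6667.
Consumer surplus is the triangle under demand above P*: (1/2)(27.6667)(200 - 61.6667) = (1/2)(27.6667)(138.3333) = 1913.6111.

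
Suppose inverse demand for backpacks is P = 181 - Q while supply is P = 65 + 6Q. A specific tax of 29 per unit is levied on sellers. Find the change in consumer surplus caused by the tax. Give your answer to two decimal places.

-60.07

Pre-tax equilibrium: 181 - Q = 65 + 6Q gives Q* = 16.5714, P* = 164.4286.
A tax on sellers shifts supply up by 29: 181 - Q = 65 + 6Q + 29, so Q_t = 12.4286. Buyers pay P_b = 168.5714; sellers receive P_s = P_b - 29 = 139.5714.
Consumers lose the trapezoid between P* and P_b out to Q_t plus the triangle from Q_t to Q*: change in CS = 77.2347 - 137.3061 = -60.0714.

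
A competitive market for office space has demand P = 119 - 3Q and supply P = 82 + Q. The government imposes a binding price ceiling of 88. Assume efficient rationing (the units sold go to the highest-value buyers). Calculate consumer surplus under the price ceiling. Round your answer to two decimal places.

Without the control, 119 - 3Q = 82 + Q so Q* = 9.25 and P* = 91.25.
At P = 88, sellers supply (88 - 82)/1 = 6 while buyers want more, so the quantity traded is 6 at price 88.
The demand price at Q = 6 is 101. CS is the trapezoid between demand and 88 over [0, 6]: (1/2)[(119 - 88) + (101 - 88)](6) = 132.

132.00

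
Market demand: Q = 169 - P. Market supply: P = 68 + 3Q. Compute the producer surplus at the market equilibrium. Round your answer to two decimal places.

Rewriting demand in inverse form: P = 169 - Q.
Equilibrium: 169 - Q = 68 + 3Q, so Q* = 25.25 and P* = 143.75.
The supply curve's price intercept is 68, so PS = (1/2)(Q*)(P* - 68) = (1/2)(25.25)(75.75) = 956.3438.

956.34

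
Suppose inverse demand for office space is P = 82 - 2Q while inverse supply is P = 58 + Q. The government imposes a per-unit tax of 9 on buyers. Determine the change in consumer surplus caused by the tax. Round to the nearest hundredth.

Pre-tax equilibrium: 82 - 2Q = 58 + Q gives Q* = 8, P* = 66.
A tax on buyers shifts demand down by 9: (82 - 9) - 2Q = 58 + Q, so Q_t = 5. Buyers pay P_b = 72; sellers receive P_s = P_b - 9 = 63.
Consumers lose the trapezoid between P* and P_b out to Q_t plus the triangle from Q_t to Q*: change in CS = 25 - 64 = -39.

-39.00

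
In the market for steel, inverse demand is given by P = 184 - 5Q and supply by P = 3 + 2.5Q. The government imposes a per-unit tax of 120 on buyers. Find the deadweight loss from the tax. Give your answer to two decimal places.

Pre-tax equilibrium: 184 - 5Q = 3 + 2.5Q gives Q* = 24.1333, P* = 63.3333.
A tax on buyers shifts demand down by 120: (184 - 120) - 5Q = 3 + 2.5Q, so Q_t = 8.1333. Buyers pay P_b = 143.3333; sellers receive P_s = P_b - 120 = 23.3333.
Deadweight loss is the triangle between the curves from Q_t to Q*: (1/2)(24.1333 - 8.1333)(120) = 960.

960.00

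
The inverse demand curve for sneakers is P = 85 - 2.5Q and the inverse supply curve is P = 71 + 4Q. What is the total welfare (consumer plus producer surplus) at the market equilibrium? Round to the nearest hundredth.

Equilibrium: 85 - 2.5Q = 71 + 4Q, so Q* = 2.1538 and P* = 79.6154.
Total surplus is the full triangle between the curves from 0 to Q*: (1/2)(2.1538)(85 - 71) = 15.0769.

15.08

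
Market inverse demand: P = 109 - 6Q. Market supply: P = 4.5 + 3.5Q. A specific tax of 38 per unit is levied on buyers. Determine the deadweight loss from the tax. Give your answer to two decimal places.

Without the tax, 109 - 6Q = 4.5 + 3.5Q so Q* = 11 and P* = 43.
With the tax, buyers' net willingness to pay falls by 38: (109 - 38) - 6Q = 4.5 + 3.5Q, so Q_t = 7. Buyers pay P_b = 67; sellers receive P_s = P_b - 38 = 29.
The welfare triangle lost has base Q* - Q_t = 4 and height t = 38, so DWL = (1/2)(4)(38) = 76.

76.00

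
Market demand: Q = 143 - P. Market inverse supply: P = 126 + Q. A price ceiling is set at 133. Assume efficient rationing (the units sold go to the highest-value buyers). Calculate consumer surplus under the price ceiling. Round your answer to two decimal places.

45.50

Rewriting demand in inverse form: P = 143 - Q.
Free-market equilibrium: 143 - Q = 126 + Q gives Q* = 8.5, P* = 134.5.
At P = 133, sellers supply (133 - 126)/1 = 7 while buyers want more, so the quantity traded is 7 at price 133.
The demand price at Q = 7 is 136. CS is the trapezoid between demand and 133 over [0, 7]: (1/2)[(143 - 133) + (136 - 133)](7) = 45.5.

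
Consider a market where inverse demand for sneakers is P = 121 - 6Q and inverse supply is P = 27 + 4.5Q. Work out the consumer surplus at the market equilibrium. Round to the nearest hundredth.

240.44

Setting demand equal to supply, 94 = 10.5Q, so Q* = 8.9524 and P* = 67.2857.
CS is the area between the demand curve and P* from 0 to Q*: (1/2)(8.9524)(53.7143) = 240.4354.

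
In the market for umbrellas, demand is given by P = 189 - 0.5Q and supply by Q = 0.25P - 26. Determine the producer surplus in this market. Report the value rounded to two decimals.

Rewriting supply in inverse form: P = 104 + 4Q.
Equilibrium: 189 - 0.5Q = 104 + 4Q, so Q* = 18.8889 and P* = 179.5556.
PS is the area between P* and the supply curve from 0 to Q*: (1/2)(18.8889)(75.5556) = 713.5802.

713.58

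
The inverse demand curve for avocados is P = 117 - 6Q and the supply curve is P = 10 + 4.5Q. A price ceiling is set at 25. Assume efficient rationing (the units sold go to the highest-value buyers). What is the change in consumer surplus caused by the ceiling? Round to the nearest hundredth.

-38.20

Free-market equilibrium: 117 - 6Q = 10 + 4.5Q gives Q* = 10.1905, P* = 55.8571.
At the ceiling price 25, quantity supplied is (25 - 10)/4.5 = 3.3333; supply is the short side, so Q = 3.3333 trades at P = 25.
CS goes from (1/2)(10.1905)(61.1429) = 311.5374 to 273.3333 (computed as (117 - 25)(3.3333) - (1/2)(6)(3.3333)^2), a change of -38.2041.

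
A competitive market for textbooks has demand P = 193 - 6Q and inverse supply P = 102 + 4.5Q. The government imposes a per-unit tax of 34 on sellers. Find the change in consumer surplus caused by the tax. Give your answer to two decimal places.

Pre-tax equilibrium: 193 - 6Q = 102 + 4.5Q gives Q* = 8.6667, P* = 141.
A tax on sellers shifts supply up by 34: 193 - 6Q = 102 + 4.5Q + 34, so Q_t = 5.4286. Buyers pay P_b = 160.4286; sellers receive P_s = P_b - 34 = 126.4286.
CS falls from (1/2)(8.6667)(52) = 225.3333 to (1/2)(5.4286)(32.5714) = 88.4082, a change of -136.9252.

-136.93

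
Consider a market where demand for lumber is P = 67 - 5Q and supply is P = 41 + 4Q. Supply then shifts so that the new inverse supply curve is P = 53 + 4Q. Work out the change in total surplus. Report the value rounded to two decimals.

-26.67

Initial equilibrium: Q_0 = 2.8889, P_0 = 52.5556; CS_0 = (1/2)(2.8889)(14.4444) = 20.8642, PS_0 = (1/2)(2.8889)(11.5556) = 16.6914.
New equilibrium: 67 - 5Q = 53 + 4Q gives Q_1 = 1.5556, P_1 = 59.2222; CS_1 = 6.0494, PS_1 = 4.8395.
Change in total surplus = (6.0494 + 4.8395) - (20.8642 + 16.6914) = -26.6667.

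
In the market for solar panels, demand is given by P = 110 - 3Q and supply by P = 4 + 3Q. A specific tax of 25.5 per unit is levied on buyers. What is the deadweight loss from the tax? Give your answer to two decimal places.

Without the tax, 110 - 3Q = 4 + 3Q so Q* = 17.6667 and P* = 57.
A tax on buyers shifts demand down by 25.5: (110 - 25.5) - 3Q = 4 + 3Q, so Q_t = 13.4167. Buyers pay P_b = 69.75; sellers receive P_s = P_b - 25.5 = 44.25.
Deadweight loss is the triangle between the curves from Q_t to Q*: (1/2)(17.6667 - 13.4167)(25.5) = 54.1875.

54.19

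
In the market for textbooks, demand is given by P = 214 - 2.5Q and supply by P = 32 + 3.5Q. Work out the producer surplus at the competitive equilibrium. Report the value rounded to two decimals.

1610.19

Set 214 - 2.5Q = 32 + 3.5Q, which gives 182 = 6Q, so Q* = 30.3333 and P* = 214 - 2.5(30.3333) = 138.1667.
PS is the area between P* and the supply curve from 0 to Q*: (1/2)(30.3333)(106.1667) = 1610.1944.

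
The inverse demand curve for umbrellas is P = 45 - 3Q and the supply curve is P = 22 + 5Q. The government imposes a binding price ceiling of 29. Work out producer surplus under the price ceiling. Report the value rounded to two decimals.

Without the control, 45 - 3Q = 22 + 5Q so Q* = 2.875 and P* = 36.375.
At the ceiling price 29, quantity supplied is (29 - 22)/5 = 1.4; supply is the short side, so Q = 1.4 trades at P = 29.
PS is the triangle above supply below 29: (1/2)(1.4)(29 - 22) = 4.9.

4.90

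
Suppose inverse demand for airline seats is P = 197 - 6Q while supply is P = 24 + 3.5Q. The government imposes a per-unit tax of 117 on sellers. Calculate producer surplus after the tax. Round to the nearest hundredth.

60.81

Without the tax, 197 - 6Q = 24 + 3.5Q so Q* = 18.2105 and P* = 87.7368.
A tax on sellers shifts supply up by 117: 197 - 6Q = 24 + 3.5Q + 117, so Q_t = 5.8947. Buyers pay P_b = 161.6316; sellers receive P_s = P_b - 117 = 44.6316.
PS = (1/2)(Q_t)(P_s - 24) = (1/2)(5.8947)(20.6316) = 60.8089.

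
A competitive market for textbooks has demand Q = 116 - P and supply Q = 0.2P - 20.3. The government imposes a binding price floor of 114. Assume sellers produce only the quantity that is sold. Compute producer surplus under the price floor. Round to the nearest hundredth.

Rewriting demand in inverse form: P = 116 - Q.
Rewriting supply in inverse form: P = 101.5 + 5Q.
Without the control, 116 - Q = 101.5 + 5Q so Q* = 2.4167 and P* = 113.5833.
At P = 114, buyers demand (116 - 114)/1 = 2 while sellers would supply more, so the quantity traded is 2 at price 114.
The supply price at Q = 2 is 111.5. PS is the trapezoid between 114 and supply over [0, 2]: (1/2)[(114 - 101.5) + (114 - 111.5)](2) = 15.

15.00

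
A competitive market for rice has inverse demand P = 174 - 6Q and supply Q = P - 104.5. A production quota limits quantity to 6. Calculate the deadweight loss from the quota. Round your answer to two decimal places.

54.02

Rewriting supply in inverse form: P = 104.5 + Q.
Without the quota, 174 - 6Q = 104.5 + Q gives Q* = 9.9286.
At Q = 6 the demand price is 174 - 6(6) = 138 and the supply price is 104.5 + (6) = 110.5.
Deadweight loss is the triangle between the curves from 6 to 9.9286: (1/2)(138 - 110.5)(9.9286 - 6) = 54.0179.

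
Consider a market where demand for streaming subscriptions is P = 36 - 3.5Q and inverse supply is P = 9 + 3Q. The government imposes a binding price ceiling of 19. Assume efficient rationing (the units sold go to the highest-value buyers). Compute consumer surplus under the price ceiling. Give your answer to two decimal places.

37.22

Without the control, 36 - 3.5Q = 9 + 3Q so Q* = 4.1538 and P* = 21.4615.
At the ceiling price 19, quantity supplied is (19 - 9)/3 = 3.3333; supply is the short side, so Q = 3.3333 trades at P = 19.
The demand price at Q = 3.3333 is 24.3333. CS is the trapezoid between demand and 19 over [0, 3.3333]: (1/2)[(36 - 19) + (24.3333 - 19)](3.3333) = 37.2222.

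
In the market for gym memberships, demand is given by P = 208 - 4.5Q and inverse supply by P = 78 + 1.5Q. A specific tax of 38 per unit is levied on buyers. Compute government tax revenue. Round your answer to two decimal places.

Without the tax, 208 - 4.5Q = 78 + 1.5Q so Q* = 21.6667 and P* = 110.5.
A tax on buyers shifts demand down by 38: (208 - 38) - 4.5Q = 78 + 1.5Q, so Q_t = 15.3333. Buyers pay P_b = 139; sellers receive P_s = P_b - 38 = 101.
Revenue is the tax times quantity traded: 38 x 15.3333 = 582.6667.

582.67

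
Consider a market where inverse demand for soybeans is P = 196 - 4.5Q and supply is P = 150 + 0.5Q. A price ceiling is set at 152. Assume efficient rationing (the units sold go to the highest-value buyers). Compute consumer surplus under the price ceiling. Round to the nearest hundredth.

Without the control, 196 - 4.5Q = 150 + 0.5Q so Q* = 9.2 and P* = 154.6.
At the ceiling price 152, quantity supplied is (152 - 150)/0.5 = 4; supply is the short side, so Q = 4 trades at P = 152.
The demand price at Q = 4 is 178. CS is the trapezoid between demand and 152 over [0, 4]: (1/2)[(196 - 152) + (178 - 152)](4) = 140.

140.00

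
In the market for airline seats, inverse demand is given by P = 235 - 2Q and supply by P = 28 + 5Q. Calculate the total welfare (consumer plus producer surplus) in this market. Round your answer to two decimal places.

Equilibrium: 235 - 2Q = 28 + 5Q, so Q* = 29.5714 and P* = 175.8571.
CS = (1/2)(29.5714)(59.1429) = 874.4694 and PS = (1/2)(29.5714)(147.8571) = 2186.1735, so total surplus = 3060.6429.

3060.64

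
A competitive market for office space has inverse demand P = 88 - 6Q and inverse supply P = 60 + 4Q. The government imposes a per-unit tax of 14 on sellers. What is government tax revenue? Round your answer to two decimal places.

19.60

Without the tax, 88 - 6Q = 60 + 4Q so Q* = 2.8 and P* = 71.2.
A tax on sellers shifts supply up by 14: 88 - 6Q = 60 + 4Q + 14, so Q_t = 1.4. Buyers pay P_b = 79.6; sellers receive P_s = P_b - 14 = 65.6.
Revenue is the tax times quantity traded: 14 x 1.4 = 19.6.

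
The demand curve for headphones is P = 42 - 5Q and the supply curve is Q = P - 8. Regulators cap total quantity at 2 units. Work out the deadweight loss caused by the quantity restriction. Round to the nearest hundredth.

40.33

Rewriting supply in inverse form: P = 8 + Q.
Unrestricted equilibrium: Q* = (42 - 8)/(5 + 1) = 5.6667.
At Q = 2 the demand price is 42 - 5(2) = 32 and the supply price is 8 + (2) = 10.
DWL = (1/2)(gap between curves at 2) x (Q* - 2) = (1/2)(22)(3.6667) = 40.3333.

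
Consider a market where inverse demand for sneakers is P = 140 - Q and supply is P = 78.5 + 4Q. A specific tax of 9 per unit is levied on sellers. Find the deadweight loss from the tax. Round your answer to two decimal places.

8.10

Without the tax, 140 - Q = 78.5 + 4Q so Q* = 12.3 and P* = 127.7.
With the tax, sellers need 9 more per unit: 140 - Q = 78.5 + 4Q + 9, so Q_t = 10.5. Buyers pay P_b = 129.5; sellers receive P_s = P_b - 9 = 120.5.
Deadweight loss is the triangle between the curves from Q_t to Q*: (1/2)(12.3 - 10.5)(9) = 8.1.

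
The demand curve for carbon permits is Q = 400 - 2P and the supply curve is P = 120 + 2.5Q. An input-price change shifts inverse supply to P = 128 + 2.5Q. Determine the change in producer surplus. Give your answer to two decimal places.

Rewriting demand in inverse form: P = 200 - 0.5Q.
Initial equilibrium: Q_0 = 26.6667, P_0 = 186.6667; CS_0 = (1/2)(26.6667)(13.3333) = 177.7778, PS_0 = (1/2)(26.6667)(66.6667) = 888.8889.
New equilibrium: 200 - 0.5Q = 128 + 2.5Q gives Q_1 = 24, P_1 = 188; CS_1 = 144, PS_1 = 720.
Change in producer surplus = 720 - 888.8889 = -168.8889.

-168.89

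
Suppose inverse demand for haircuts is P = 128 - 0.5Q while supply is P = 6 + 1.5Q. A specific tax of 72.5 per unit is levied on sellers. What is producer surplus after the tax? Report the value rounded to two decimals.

Pre-tax equilibrium: 128 - 0.5Q = 6 + 1.5Q gives Q* = 61, P* = 97.5.
With the tax, sellers need 72.5 more per unit: 128 - 0.5Q = 6 + 1.5Q + 72.5, so Q_t = 24.75. Buyers pay P_b = 115.625; sellers receive P_s = P_b - 72.5 = 43.125.
Producer surplus is the triangle above supply below P_s: (1/2)(24.75)(43.125 - 6) = 459.4219.

459.42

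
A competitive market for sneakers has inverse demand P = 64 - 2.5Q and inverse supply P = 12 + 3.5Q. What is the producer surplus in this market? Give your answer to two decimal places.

131.44

Setting demand equal to supply, 52 = 6Q, so Q* = 8.6667 and P* = 42.3333.
The supply curve's price intercept is 12, so PS = (1/2)(Q*)(P* - 12) = (1/2)(8.6667)(30.3333) = 131.4444.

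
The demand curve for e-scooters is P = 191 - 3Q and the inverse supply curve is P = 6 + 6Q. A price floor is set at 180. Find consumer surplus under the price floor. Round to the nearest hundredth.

20.17

Without the control, 191 - 3Q = 6 + 6Q so Q* = 20.5556 and P* = 129.3333.
At P = 180, buyers demand (191 - 180)/3 = 3.6667 while sellers would supply more, so the quantity traded is 3.6667 at price 180.
CS is the triangle under demand above 180: (1/2)(3.6667)(191 - 180) = 20.1667.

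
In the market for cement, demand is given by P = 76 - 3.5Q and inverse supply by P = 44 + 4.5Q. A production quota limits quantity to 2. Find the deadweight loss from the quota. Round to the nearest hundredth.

Without the quota, 76 - 3.5Q = 44 + 4.5Q gives Q* = 4.
At Q = 2 the demand price is 76 - 3.5(2) = 69 and the supply price is 44 + 4.5(2) = 53.
DWL = (1/2)(gap between curves at 2) x (Q* - 2) = (1/2)(16)(2) = 16.

16.00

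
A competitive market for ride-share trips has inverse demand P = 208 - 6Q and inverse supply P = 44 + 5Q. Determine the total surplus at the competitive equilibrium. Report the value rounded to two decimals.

Set 208 - 6Q = 44 + 5Q, which gives 164 = 11Q, so Q* = 14.9091 and P* = 208 - 6(14.9091) = 118.5455.
CS = (1/2)(14.9091)(89.4545) = 666.843 and PS = (1/2)(14.9091)(74.5455) = 555.7025, so total surplus = 1222.5455.

1222.55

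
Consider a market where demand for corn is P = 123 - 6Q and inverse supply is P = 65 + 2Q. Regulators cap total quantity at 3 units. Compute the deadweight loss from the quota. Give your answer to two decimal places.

Unrestricted equilibrium: Q* = (123 - 65)/(6 + 2) = 7.25.
At Q = 3 the demand price is 123 - 6(3) = 105 and the supply price is 65 + 2(3) = 71.
Deadweight loss is the triangle between the curves from 3 to 7.25: (1/2)(105 - 71)(7.25 - 3) = 72.25.

72.25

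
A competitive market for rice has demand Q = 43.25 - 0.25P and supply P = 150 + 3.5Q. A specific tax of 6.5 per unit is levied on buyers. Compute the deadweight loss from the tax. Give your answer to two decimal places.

Rewriting demand in inverse form: P = 173 - 4Q.
Pre-tax equilibrium: 173 - 4Q = 150 + 3.5Q gives Q* = 3.0667, P* = 160.7333.
With the tax, buyers' net willingness to pay falls by 6.5: (173 - 6.5) - 4Q = 150 + 3.5Q, so Q_t = 2.2. Buyers pay P_b = 164.2; sellers receive P_s = P_b - 6.5 = 157.7.
The welfare triangle lost has base Q* - Q_t = 0.8667 and height t = 6.5, so DWL = (1/2)(0.8667)(6.5) = 2.8167.

2.82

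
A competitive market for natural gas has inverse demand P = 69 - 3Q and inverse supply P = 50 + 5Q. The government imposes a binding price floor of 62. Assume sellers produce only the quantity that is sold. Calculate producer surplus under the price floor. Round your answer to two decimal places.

Free-market equilibrium: 69 - 3Q = 50 + 5Q gives Q* = 2.375, P* = 61.875.
At the floor price 62, quantity demanded is (69 - 62)/3 = 2.3333; demand is the short side, so Q = 2.3333 trades at P = 62.
The supply price at Q = 2.3333 is 61.6667. PS is the trapezoid between 62 and supply over [0, 2.3333]: (1/2)[(62 - 50) + (62 - 61.6667)](2.3333) = 14.3889.

14.39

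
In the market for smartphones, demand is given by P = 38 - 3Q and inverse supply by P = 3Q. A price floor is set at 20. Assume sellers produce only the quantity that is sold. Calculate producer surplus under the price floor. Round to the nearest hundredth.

66.00

Free-market equilibrium: 38 - 3Q = 3Q gives Q* = 6.3333, P* = 19.
At the floor price 20, quantity demanded is (38 - 20)/3 = 6; demand is the short side, so Q = 6 trades at P = 20.
The supply price at Q = 6 is 18. PS is the trapezoid between 20 and supply over [0, 6]: (1/2)[(20 - 0) + (20 - 18)](6) = 66.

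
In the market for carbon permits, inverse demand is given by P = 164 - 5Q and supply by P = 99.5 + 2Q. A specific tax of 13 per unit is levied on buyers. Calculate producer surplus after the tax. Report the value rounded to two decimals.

54.13

Without the tax, 164 - 5Q = 99.5 + 2Q so Q* = 9.2143 and P* = 117.9286.
With the tax, buyers' net willingness to pay falls by 13: (164 - 13) - 5Q = 99.5 + 2Q, so Q_t = 7.3571. Buyers pay P_b = 127.2143; sellers receive P_s = P_b - 13 = 114.2143.
Producer surplus is the triangle above supply below P_s: (1/2)(7.3571)(114.2143 - 99.5) = 54.1276.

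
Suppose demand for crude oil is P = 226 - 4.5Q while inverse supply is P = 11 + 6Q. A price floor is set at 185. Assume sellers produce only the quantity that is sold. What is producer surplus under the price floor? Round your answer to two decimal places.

Without the control, 226 - 4.5Q = 11 + 6Q so Q* = 20.4762 and P* = 133.8571.
At the floor price 185, quantity demanded is (226 - 185)/4.5 = 9.1111; demand is the short side, so Q = 9.1111 trades at P = 185.
The supply price at Q = 9.1111 is 65.6667. PS is the trapezoid between 185 and supply over [0, 9.1111]: (1/2)[(185 - 11) + (185 - 65.6667)](9.1111) = 1336.2963.

1336.30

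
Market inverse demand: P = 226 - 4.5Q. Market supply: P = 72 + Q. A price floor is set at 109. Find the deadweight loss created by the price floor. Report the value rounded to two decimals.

Without the control, 226 - 4.5Q = 72 + Q so Q* = 28 and P* = 100.
At P = 109, buyers demand (226 - 109)/4.5 = 26 while sellers would supply more, so the quantity traded is 26 at price 109.
At Q = 26 the demand price is 109 and the supply price is 98. Deadweight loss is the triangle between the curves from 26 to 28: (1/2)(109 - 98)(28 - 26) = 11.

11.00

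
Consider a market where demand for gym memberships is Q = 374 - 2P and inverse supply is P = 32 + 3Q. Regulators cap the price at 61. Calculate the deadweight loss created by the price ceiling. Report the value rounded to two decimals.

Rewriting demand in inverse form: P = 187 - 0.5Q.
Without the control, 187 - 0.5Q = 32 + 3Q so Q* = 44.2857 and P* = 164.8571.
At P = 61, sellers supply (61 - 32)/3 = 9.6667 while buyers want more, so the quantity traded is 9.6667 at price 61.
At Q = 9.6667 the demand price is 182.1667 and the supply price is 61. Deadweight loss is the triangle between the curves from 9.6667 to 44.2857: (1/2)(182.1667 - 61)(44.2857 - 9.6667) = 2097.3373.

2097.34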